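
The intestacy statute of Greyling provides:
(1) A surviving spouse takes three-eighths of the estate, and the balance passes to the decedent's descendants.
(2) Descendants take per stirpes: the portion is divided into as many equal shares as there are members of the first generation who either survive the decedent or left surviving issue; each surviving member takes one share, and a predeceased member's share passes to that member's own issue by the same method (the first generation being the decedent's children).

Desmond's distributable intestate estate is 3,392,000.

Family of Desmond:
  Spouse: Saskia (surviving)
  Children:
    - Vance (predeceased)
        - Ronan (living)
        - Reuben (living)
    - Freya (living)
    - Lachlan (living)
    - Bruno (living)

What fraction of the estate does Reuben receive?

Reuben receives 5/64 of the estate.

Saskia takes three-eighths of 3,392,000 = 1,272,000. The remaining 2,120,000 passes to the descendants.
The descendants' portion (2,120,000) is divided into 4 shares of 530,000: Freya, Lachlan, and Bruno each take 530,000; Vance's 530,000 share passes to Vance's issue.
Vance's share (530,000) is divided into 2 shares of 265,000: Ronan and Reuben each take 265,000.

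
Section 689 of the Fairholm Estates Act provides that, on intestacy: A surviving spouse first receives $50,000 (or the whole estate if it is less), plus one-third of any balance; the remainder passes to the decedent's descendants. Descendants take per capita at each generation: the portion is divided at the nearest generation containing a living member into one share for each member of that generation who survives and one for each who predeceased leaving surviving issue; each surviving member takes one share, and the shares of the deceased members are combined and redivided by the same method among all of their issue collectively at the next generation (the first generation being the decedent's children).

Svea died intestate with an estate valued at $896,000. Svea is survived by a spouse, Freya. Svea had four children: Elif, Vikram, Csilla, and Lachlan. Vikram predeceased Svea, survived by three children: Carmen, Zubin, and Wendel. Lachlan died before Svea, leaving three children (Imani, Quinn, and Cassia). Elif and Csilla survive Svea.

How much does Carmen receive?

Freya first takes $50,000, leaving a balance of $846,000. Freya then takes one-third of the balance ($282,000), for a total of $332,000. The remaining $564,000 passes to the descendants.
The descendants' portion ($564,000) is divided at the children's generation into 4 shares of $141,000. Elif and Csilla each take $141,000. The 2 shares of the deceased (Vikram and Lachlan) are combined into a pool of $282,000.
That pool ($282,000) is divided at the grandchildren's generation equally among Carmen, Zubin, Wendel, Imani, Quinn, and Cassia: $47,000 each.

Carmen receives $47,000.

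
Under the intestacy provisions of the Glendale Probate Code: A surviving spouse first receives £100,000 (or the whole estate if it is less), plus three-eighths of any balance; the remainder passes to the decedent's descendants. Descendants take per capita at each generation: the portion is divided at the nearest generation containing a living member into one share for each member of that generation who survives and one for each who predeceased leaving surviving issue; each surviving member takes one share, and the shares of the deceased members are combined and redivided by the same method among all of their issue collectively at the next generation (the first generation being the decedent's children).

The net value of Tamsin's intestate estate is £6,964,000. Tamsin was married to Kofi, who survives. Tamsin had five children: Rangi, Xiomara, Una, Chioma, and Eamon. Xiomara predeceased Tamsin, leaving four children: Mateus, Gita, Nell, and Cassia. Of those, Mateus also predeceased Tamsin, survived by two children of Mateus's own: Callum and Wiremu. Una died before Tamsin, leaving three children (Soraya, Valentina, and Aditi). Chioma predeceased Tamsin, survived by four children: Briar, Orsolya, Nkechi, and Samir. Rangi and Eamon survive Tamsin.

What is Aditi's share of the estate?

Aditi receives £234,000.

Kofi first takes £100,000, leaving a balance of £6,864,000. Kofi then takes three-eighths of the balance (£2,574,000), for a total of £2,674,000. The remaining £4,290,000 passes to the descendants.
The descendants' portion (£4,290,000) is divided at the children's generation into 5 shares of £858,000. Rangi and Eamon each take £858,000. The 3 shares of the deceased (Xiomara, Una, and Chioma) are combined into a pool of £2,574,000.
That pool (£2,574,000) is divided at the grandchildren's generation into 11 shares of £234,000. Gita, Nell, Cassia, Soraya, Valentina, Aditi, Briar, Orsolya, Nkechi, and Samir each take £234,000. The remaining share for the deceased Mateus (£234,000) is carried to the next generation.
That pool (£234,000) is divided at the great-grandchildren's generation equally among Callum and Wiremu: £117,000 each.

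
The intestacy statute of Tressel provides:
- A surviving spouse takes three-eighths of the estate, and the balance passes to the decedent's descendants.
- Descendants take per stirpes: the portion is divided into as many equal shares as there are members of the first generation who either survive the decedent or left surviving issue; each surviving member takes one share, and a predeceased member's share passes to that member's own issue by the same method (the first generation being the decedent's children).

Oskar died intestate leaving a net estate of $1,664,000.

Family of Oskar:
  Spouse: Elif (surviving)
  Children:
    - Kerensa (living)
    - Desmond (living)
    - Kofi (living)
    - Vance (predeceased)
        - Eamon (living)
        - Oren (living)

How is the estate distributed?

Elif: $624,000; Kerensa: $260,000; Desmond: $260,000; Kofi: $260,000; Eamon: $130,000; Oren: $130,000

Elif takes three-eighths of $1,664,000 = $624,000. The remaining $1,040,000 passes to the descendants.
The descendants' portion ($1,040,000) is divided into 4 shares of $260,000: Kerensa, Desmond, and Kofi each take $260,000; Vance's $260,000 share passes to Vance's issue.
Vance's share ($260,000) is divided into 2 shares of $130,000: Eamon and Oren each take $130,000.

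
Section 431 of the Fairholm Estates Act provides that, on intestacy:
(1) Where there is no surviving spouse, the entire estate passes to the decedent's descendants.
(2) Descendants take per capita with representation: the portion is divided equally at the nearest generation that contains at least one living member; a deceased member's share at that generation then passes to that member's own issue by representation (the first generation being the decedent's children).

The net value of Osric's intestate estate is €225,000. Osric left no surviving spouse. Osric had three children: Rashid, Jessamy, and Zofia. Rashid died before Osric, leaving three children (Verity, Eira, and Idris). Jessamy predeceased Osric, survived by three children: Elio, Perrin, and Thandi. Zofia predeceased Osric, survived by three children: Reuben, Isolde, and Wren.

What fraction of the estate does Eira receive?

The entire €225,000 passes to the descendants.
No child survives, so the initial division is made at the grandchildren's generation.
That amount (€225,000) is divided into 9 shares of €25,000: Verity, Eira, Idris, Elio, Perrin, Thandi, Reuben, Isolde, and Wren each take €25,000.

Eira receives 1/9 of the estate.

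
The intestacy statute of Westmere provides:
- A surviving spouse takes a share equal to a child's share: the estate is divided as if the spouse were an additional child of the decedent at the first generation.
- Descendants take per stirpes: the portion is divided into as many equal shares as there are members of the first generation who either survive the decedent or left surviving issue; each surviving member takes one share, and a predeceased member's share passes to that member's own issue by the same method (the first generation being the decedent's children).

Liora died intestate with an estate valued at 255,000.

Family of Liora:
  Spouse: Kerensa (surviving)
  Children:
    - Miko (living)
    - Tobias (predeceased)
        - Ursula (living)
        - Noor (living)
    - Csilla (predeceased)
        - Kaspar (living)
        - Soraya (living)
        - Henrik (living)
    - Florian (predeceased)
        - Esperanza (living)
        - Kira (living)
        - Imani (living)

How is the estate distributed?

The spouse counts as an additional share at the children's level, so there are 5 primary shares of 51,000. Kerensa takes one such share (51,000).
The children's combined portion (204,000) is divided into 4 shares of 51,000: Miko takes 51,000; Tobias's 51,000 share passes to Tobias's issue; Csilla's 51,000 share passes to Csilla's issue; Florian's 51,000 share passes to Florian's issue.
Tobias's share (51,000) is divided into 2 shares of 25,500: Ursula and Noor each take 25,500.
Csilla's share (51,000) is divided into 3 shares of 17,000: Kaspar, Soraya, and Henrik each take 17,000.
Florian's share (51,000) is divided into 3 shares of 17,000: Esperanza, Kira, and Imani each take 17,000.

Kerensa: 51,000; Miko: 51,000; Ursula: 25,500; Noor: 25,500; Kaspar: 17,000; Soraya: 17,000; Henrik: 17,000; Esperanza: 17,000; Kira: 17,000; Imani: 17,000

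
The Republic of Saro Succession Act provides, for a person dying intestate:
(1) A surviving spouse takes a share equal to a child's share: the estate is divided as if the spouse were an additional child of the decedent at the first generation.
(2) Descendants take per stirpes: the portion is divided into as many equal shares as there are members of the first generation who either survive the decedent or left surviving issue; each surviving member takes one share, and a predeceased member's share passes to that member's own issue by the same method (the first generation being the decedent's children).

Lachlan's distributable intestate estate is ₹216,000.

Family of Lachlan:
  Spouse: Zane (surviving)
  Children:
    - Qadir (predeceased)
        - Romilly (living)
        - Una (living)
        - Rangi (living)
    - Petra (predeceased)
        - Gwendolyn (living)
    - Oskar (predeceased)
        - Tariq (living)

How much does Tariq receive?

Tariq receives ₹54,000.

The spouse counts as an additional share at the children's level, so there are 4 primary shares of ₹54,000. Zane takes one such share (₹54,000).
The children's combined portion (₹162,000) is divided into 3 shares of ₹54,000: Qadir's ₹54,000 share passes to Qadir's issue; Petra's ₹54,000 share passes to Petra's issue; Oskar's ₹54,000 share passes to Oskar's issue.
Qadir's share (₹54,000) is divided into 3 shares of ₹18,000: Romilly, Una, and Rangi each take ₹18,000.
Petra's share (₹54,000) passes entirely to Gwendolyn.
Oskar's share (₹54,000) passes entirely to Tariq.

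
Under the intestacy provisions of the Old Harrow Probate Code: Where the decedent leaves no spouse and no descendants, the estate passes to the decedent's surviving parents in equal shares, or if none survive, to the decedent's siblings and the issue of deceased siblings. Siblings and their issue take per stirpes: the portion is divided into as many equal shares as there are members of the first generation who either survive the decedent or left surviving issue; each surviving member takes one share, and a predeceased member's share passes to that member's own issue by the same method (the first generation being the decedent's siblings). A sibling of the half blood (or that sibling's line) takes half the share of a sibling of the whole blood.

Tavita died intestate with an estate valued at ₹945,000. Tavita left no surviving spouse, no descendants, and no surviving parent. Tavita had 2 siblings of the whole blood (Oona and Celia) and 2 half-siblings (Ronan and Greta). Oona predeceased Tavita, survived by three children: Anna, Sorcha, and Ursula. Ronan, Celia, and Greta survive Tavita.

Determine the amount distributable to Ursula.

Ursula receives ₹105,000.

The entire ₹945,000 passes to the siblings and their issue.
Counting each half-blood sibling's line as half a unit, there are 3 units in ₹945,000, so one unit is ₹315,000. Whole-blood lines (Oona and Celia) take ₹315,000 each; half-blood lines (Ronan and Greta) take ₹157,500 each.
Oona's share (₹315,000) is divided into 3 shares of ₹105,000: Anna, Sorcha, and Ursula each take ₹105,000.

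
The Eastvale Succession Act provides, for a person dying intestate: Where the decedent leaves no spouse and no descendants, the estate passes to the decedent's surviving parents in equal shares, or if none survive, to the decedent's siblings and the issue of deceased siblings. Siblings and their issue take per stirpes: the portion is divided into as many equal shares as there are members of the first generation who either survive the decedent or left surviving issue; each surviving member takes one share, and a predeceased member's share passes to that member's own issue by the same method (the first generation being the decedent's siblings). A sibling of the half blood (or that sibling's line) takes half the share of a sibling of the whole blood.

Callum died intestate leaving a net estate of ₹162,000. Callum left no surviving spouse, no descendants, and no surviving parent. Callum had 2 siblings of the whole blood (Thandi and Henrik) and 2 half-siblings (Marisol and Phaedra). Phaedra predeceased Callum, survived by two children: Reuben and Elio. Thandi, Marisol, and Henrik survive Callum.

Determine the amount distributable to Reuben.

Reuben receives ₹13,500.

The entire ₹162,000 passes to the siblings and their issue.
Counting each half-blood sibling's line as half a unit, there are 3 units in ₹162,000, so one unit is ₹54,000. Whole-blood lines (Thandi and Henrik) take ₹54,000 each; half-blood lines (Marisol and Phaedra) take ₹27,000 each.
Phaedra's share (₹27,000) is divided into 2 shares of ₹13,500: Reuben and Elio each take ₹13,500.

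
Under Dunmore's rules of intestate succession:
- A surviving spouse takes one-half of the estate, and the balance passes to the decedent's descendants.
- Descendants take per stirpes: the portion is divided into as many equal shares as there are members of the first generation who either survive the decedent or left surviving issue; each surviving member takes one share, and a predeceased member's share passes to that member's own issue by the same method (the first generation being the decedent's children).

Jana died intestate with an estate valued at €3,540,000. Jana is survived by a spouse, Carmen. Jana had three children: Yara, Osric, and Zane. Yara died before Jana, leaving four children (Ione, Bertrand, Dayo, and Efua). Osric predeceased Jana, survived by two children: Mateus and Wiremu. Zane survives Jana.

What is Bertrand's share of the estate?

Bertrand receives €147,500.

Carmen takes one-half of €3,540,000 = €1,770,000. The remaining €1,770,000 passes to the descendants.
The descendants' portion (€1,770,000) is divided into 3 shares of €590,000: Zane takes €590,000; Yara's €590,000 share passes to Yara's issue; Osric's €590,000 share passes to Osric's issue.
Yara's share (€590,000) is divided into 4 shares of €147,500: Ione, Bertrand, Dayo, and Efua each take €147,500.
Osric's share (€590,000) is divided into 2 shares of €295,000: Mateus and Wiremu each take €295,000.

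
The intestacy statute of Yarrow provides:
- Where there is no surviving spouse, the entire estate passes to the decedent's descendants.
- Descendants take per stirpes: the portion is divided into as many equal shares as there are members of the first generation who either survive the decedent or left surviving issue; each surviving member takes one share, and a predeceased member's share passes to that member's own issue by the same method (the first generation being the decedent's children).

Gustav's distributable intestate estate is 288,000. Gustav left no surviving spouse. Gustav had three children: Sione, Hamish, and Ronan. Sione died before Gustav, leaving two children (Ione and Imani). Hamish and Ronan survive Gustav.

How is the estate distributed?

The entire 288,000 passes to the descendants.
That amount (288,000) is divided into 3 shares of 96,000: Hamish and Ronan each take 96,000; Sione's 96,000 share passes to Sione's issue.
Sione's share (96,000) is divided into 2 shares of 48,000: Ione and Imani each take 48,000.

Ione: 48,000; Imani: 48,000; Hamish: 96,000; Ronan: 96,000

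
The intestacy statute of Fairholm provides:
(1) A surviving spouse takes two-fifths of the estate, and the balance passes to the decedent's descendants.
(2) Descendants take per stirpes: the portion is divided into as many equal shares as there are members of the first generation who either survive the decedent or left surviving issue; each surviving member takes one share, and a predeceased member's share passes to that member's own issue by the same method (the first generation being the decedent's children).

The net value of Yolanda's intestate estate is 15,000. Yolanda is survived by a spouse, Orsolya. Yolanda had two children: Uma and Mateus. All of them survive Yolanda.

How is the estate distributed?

Orsolya: 6,000; Uma: 4,500; Mateus: 4,500

Orsolya takes two-fifths of 15,000 = 6,000. The remaining 9,000 passes to the descendants.
The descendants' portion (9,000) is divided into 2 shares of 4,500: Uma and Mateus each take 4,500.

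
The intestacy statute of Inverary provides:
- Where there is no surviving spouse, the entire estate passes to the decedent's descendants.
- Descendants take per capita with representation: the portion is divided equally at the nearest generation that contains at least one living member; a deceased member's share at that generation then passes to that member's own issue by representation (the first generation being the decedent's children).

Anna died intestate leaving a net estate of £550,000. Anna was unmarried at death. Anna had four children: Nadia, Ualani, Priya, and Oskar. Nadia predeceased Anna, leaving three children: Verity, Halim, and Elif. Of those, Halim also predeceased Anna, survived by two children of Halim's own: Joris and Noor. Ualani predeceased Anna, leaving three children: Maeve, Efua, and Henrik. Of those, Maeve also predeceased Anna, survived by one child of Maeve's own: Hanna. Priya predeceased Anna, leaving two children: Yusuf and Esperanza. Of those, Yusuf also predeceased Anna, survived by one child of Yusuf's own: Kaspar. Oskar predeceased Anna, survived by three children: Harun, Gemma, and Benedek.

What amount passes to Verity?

Verity receives £50,000.

The entire £550,000 passes to the descendants.
No child survives, so the initial division is made at the grandchildren's generation.
That amount (£550,000) is divided into 11 shares of £50,000: Verity, Elif, Efua, Henrik, Esperanza, Harun, Gemma, and Benedek each take £50,000; Halim's £50,000 share passes to Halim's issue; Maeve's £50,000 share passes to Maeve's issue; Yusuf's £50,000 share passes to Yusuf's issue.
Halim's share (£50,000) is divided into 2 shares of £25,000: Joris and Noor each take £25,000.
Maeve's share (£50,000) passes entirely to Hanna.
Yusuf's share (£50,000) passes entirely to Kaspar.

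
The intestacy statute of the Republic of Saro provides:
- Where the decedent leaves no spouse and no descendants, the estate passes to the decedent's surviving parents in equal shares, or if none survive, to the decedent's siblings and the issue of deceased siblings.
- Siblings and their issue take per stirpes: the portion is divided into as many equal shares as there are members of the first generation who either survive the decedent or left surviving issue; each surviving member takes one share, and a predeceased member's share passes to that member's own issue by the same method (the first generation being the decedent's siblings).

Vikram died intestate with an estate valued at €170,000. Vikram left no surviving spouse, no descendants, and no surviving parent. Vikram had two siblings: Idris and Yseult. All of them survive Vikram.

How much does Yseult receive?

Yseult receives €85,000.

The entire €170,000 passes to the siblings and their issue.
That amount (€170,000) is divided into 2 shares of €85,000: Idris and Yseult each take €85,000.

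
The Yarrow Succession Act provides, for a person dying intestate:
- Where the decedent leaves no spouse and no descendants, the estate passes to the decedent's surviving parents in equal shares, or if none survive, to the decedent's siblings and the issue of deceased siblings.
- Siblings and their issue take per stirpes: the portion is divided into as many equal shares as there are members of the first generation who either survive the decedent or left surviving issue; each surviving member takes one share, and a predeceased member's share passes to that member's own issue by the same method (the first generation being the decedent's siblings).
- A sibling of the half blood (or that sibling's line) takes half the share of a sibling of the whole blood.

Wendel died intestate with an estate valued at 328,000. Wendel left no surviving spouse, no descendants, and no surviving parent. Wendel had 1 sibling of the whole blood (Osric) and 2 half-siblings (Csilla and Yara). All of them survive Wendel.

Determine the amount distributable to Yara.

The entire 328,000 passes to the siblings and their issue.
Counting each half-blood sibling's line as half a unit, there are 2 units in 328,000, so one unit is 164,000. Whole-blood lines (Osric) take 164,000 each; half-blood lines (Csilla and Yara) take 82,000 each.

Yara receives 82,000.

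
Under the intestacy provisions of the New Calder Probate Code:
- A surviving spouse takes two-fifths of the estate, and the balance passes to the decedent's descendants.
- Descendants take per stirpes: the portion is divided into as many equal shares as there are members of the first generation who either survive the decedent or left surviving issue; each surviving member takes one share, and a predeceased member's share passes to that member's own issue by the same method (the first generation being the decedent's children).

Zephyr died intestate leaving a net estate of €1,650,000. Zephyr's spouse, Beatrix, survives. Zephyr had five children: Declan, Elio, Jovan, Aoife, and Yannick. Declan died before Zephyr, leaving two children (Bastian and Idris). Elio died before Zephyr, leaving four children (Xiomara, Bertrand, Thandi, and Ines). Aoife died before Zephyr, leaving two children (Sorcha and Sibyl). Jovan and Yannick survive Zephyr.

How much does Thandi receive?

Thandi receives €49,500.

Beatrix takes two-fifths of €1,650,000 = €660,000. The remaining €990,000 passes to the descendants.
The descendants' portion (€990,000) is divided into 5 shares of €198,000: Jovan and Yannick each take €198,000; Declan's €198,000 share passes to Declan's issue; Elio's €198,000 share passes to Elio's issue; Aoife's €198,000 share passes to Aoife's issue.
Declan's share (€198,000) is divided into 2 shares of €99,000: Bastian and Idris each take €99,000.
Elio's share (€198,000) is divided into 4 shares of €49,500: Xiomara, Bertrand, Thandi, and Ines each take €49,500.
Aoife's share (€198,000) is divided into 2 shares of €99,000: Sorcha and Sibyl each take €99,000.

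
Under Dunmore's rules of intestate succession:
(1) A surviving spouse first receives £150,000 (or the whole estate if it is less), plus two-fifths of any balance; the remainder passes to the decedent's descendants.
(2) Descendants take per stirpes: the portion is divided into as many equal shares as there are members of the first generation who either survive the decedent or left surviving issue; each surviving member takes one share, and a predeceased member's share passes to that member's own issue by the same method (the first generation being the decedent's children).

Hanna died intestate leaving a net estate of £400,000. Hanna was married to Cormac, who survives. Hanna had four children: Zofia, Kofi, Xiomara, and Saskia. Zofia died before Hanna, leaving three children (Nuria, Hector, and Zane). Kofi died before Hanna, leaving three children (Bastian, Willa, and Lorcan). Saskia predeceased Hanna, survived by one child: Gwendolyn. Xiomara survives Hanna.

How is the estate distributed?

Cormac first takes £150,000, leaving a balance of £250,000. Cormac then takes two-fifths of the balance (£100,000), for a total of £250,000. The remaining £150,000 passes to the descendants.
The descendants' portion (£150,000) is divided into 4 shares of £37,500: Xiomara takes £37,500; Zofia's £37,500 share passes to Zofia's issue; Kofi's £37,500 share passes to Kofi's issue; Saskia's £37,500 share passes to Saskia's issue.
Zofia's share (£37,500) is divided into 3 shares of £12,500: Nuria, Hector, and Zane each take £12,500.
Kofi's share (£37,500) is divided into 3 shares of £12,500: Bastian, Willa, and Lorcan each take £12,500.
Saskia's share (£37,500) passes entirely to Gwendolyn.

Cormac: £250,000; Nuria: £12,500; Hector: £12,500; Zane: £12,500; Bastian: £12,500; Willa: £12,500; Lorcan: £12,500; Xiomara: £37,500; Gwendolyn: £37,500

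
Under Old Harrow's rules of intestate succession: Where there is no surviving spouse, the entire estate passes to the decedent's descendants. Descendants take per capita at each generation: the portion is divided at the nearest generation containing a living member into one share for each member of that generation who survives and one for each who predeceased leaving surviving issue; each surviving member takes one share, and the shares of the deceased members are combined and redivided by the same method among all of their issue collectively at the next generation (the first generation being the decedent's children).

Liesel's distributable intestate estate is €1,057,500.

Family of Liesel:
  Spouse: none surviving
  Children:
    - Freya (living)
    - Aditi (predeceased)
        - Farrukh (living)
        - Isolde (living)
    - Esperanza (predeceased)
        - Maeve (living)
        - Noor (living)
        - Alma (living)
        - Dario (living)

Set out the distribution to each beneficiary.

The entire €1,057,500 passes to the descendants.
That amount (€1,057,500) is divided at the children's generation into 3 shares of €352,500. Freya takes €352,500. The 2 shares of the deceased (Aditi and Esperanza) are combined into a pool of €705,000.
That pool (€705,000) is divided at the grandchildren's generation equally among Farrukh, Isolde, Maeve, Noor, Alma, and Dario: €117,500 each.

Freya: €352,500; Farrukh: €117,500; Isolde: €117,500; Maeve: €117,500; Noor: €117,500; Alma: €117,500; Dario: €117,500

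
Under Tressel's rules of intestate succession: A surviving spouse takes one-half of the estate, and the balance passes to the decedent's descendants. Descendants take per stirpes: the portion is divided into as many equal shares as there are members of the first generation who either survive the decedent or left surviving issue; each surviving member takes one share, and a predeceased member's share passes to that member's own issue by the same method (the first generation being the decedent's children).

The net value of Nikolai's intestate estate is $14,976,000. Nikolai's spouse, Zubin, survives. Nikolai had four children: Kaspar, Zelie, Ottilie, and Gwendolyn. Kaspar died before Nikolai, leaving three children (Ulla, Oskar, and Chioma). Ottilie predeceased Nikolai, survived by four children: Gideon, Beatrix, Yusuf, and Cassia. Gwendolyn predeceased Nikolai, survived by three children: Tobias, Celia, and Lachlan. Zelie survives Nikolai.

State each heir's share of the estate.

Zubin: $7,488,000; Ulla: $624,000; Oskar: $624,000; Chioma: $624,000; Zelie: $1,872,000; Gideon: $468,000; Beatrix: $468,000; Yusuf: $468,000; Cassia: $468,000; Tobias: $624,000; Celia: $624,000; Lachlan: $624,000

Zubin takes one-half of $14,976,000 = $7,488,000. The remaining $7,488,000 passes to the descendants.
The descendants' portion ($7,488,000) is divided into 4 shares of $1,872,000: Zelie takes $1,872,000; Kaspar's $1,872,000 share passes to Kaspar's issue; Ottilie's $1,872,000 share passes to Ottilie's issue; Gwendolyn's $1,872,000 share passes to Gwendolyn's issue.
Kaspar's share ($1,872,000) is divided into 3 shares of $624,000: Ulla, Oskar, and Chioma each take $624,000.
Ottilie's share ($1,872,000) is divided into 4 shares of $468,000: Gideon, Beatrix, Yusuf, and Cassia each take $468,000.
Gwendolyn's share ($1,872,000) is divided into 3 shares of $624,000: Tobias, Celia, and Lachlan each take $624,000.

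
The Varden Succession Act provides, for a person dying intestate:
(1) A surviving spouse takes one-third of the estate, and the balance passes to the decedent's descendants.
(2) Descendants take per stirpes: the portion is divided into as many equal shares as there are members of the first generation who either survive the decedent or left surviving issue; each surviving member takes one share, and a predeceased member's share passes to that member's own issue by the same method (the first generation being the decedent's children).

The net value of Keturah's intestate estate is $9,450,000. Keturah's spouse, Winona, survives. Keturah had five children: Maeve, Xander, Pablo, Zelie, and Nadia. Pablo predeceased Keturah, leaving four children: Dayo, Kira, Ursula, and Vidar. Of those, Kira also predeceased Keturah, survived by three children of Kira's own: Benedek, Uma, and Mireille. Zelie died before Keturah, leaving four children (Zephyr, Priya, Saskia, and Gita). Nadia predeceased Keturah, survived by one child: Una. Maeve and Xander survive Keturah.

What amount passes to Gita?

Gita receives $315,000.

Winona takes one-third of $9,450,000 = $3,150,000. The remaining $6,300,000 passes to the descendants.
The descendants' portion ($6,300,000) is divided into 5 shares of $1,260,000: Maeve and Xander each take $1,260,000; Pablo's $1,260,000 share passes to Pablo's issue; Zelie's $1,260,000 share passes to Zelie's issue; Nadia's $1,260,000 share passes to Nadia's issue.
Pablo's share ($1,260,000) is divided into 4 shares of $315,000: Dayo, Ursula, and Vidar each take $315,000; Kira's $315,000 share passes to Kira's issue.
Kira's share ($315,000) is divided into 3 shares of $105,000: Benedek, Uma, and Mireille each take $105,000.
Zelie's share ($1,260,000) is divided into 4 shares of $315,000: Zephyr, Priya, Saskia, and Gita each take $315,000.
Nadia's share ($1,260,000) passes entirely to Una.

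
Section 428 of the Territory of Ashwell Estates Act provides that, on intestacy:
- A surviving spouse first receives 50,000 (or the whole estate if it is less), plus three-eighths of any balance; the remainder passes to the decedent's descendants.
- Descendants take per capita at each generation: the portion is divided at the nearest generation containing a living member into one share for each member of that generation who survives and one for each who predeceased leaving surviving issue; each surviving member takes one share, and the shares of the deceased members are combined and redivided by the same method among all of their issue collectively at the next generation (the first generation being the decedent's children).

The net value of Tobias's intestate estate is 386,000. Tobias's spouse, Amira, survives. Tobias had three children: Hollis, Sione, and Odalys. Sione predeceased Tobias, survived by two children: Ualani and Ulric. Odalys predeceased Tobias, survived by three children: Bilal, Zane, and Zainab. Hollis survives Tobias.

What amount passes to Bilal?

Amira first takes 50,000, leaving a balance of 336,000. Amira then takes three-eighths of the balance (126,000), for a total of 176,000. The remaining 210,000 passes to the descendants.
The descendants' portion (210,000) is divided at the children's generation into 3 shares of 70,000. Hollis takes 70,000. The 2 shares of the deceased (Sione and Odalys) are combined into a pool of 140,000.
That pool (140,000) is divided at the grandchildren's generation equally among Ualani, Ulric, Bilal, Zane, and Zainab: 28,000 each.

Bilal receives 28,000.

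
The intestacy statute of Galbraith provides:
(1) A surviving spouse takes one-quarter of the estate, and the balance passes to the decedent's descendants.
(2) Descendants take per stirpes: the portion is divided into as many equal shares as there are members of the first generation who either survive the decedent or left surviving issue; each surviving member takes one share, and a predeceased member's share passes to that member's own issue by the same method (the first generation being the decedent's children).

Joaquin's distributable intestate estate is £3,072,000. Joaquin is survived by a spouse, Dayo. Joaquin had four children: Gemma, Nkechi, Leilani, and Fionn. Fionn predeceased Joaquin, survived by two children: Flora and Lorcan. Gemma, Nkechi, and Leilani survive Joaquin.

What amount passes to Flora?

Dayo takes one-quarter of £3,072,000 = £768,000. The remaining £2,304,000 passes to the descendants.
The descendants' portion (£2,304,000) is divided into 4 shares of £576,000: Gemma, Nkechi, and Leilani each take £576,000; Fionn's £576,000 share passes to Fionn's issue.
Fionn's share (£576,000) is divided into 2 shares of £288,000: Flora and Lorcan each take £288,000.

Flora receives £288,000.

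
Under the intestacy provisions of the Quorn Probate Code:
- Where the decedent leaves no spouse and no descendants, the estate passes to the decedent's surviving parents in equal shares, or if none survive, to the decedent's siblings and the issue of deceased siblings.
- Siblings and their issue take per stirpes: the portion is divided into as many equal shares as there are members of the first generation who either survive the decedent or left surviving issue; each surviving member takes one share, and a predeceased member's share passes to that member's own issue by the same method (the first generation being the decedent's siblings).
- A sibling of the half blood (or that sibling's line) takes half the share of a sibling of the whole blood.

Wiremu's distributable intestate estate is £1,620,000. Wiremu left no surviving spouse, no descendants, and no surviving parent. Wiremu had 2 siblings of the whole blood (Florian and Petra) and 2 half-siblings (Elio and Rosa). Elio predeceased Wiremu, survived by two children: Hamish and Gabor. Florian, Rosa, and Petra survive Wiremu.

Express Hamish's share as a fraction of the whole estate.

Hamish receives 1/12 of the estate.

The entire £1,620,000 passes to the siblings and their issue.
Counting each half-blood sibling's line as half a unit, there are 3 units in £1,620,000, so one unit is £540,000. Whole-blood lines (Florian and Petra) take £540,000 each; half-blood lines (Elio and Rosa) take £270,000 each.
Elio's share (£270,000) is divided into 2 shares of £135,000: Hamish and Gabor each take £135,000.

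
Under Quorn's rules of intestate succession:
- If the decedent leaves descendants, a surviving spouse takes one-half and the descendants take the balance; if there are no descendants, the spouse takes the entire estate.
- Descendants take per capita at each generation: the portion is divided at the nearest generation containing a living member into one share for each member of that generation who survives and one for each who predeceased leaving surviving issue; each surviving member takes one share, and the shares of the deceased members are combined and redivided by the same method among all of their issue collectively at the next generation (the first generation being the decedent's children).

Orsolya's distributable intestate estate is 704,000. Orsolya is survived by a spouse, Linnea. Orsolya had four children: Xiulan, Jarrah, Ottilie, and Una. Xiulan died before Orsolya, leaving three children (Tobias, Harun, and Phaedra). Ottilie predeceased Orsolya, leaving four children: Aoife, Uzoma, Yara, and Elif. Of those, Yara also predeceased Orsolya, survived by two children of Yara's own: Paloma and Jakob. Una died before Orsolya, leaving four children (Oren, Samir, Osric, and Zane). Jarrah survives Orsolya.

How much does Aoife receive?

Aoife receives 24,000.

Linnea takes one-half of 704,000 = 352,000. The remaining 352,000 passes to the descendants.
The descendants' portion (352,000) is divided at the children's generation into 4 shares of 88,000. Jarrah takes 88,000. The 3 shares of the deceased (Xiulan, Ottilie, and Una) are combined into a pool of 264,000.
That pool (264,000) is divided at the grandchildren's generation into 11 shares of 24,000. Tobias, Harun, Phaedra, Aoife, Uzoma, Elif, Oren, Samir, Osric, and Zane each take 24,000. The remaining share for the deceased Yara (24,000) is carried to the next generation.
That pool (24,000) is divided at the great-grandchildren's generation equally among Paloma and Jakob: 12,000 each.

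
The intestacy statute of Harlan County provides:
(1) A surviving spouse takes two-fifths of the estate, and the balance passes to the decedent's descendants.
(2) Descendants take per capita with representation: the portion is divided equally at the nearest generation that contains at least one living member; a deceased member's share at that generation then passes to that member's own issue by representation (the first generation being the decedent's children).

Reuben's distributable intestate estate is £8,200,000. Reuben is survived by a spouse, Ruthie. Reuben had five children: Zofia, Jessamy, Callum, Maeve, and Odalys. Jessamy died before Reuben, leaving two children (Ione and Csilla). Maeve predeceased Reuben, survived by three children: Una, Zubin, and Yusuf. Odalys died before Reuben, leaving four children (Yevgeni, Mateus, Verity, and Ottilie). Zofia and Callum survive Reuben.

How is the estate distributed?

Ruthie: £3,280,000; Zofia: £984,000; Ione: £492,000; Csilla: £492,000; Callum: £984,000; Una: £328,000; Zubin: £328,000; Yusuf: £328,000; Yevgeni: £246,000; Mateus: £246,000; Verity: £246,000; Ottilie: £246,000

Ruthie takes two-fifths of £8,200,000 = £3,280,000. The remaining £4,920,000 passes to the descendants.
The descendants' portion (£4,920,000) is divided into 5 shares of £984,000: Zofia and Callum each take £984,000; Jessamy's £984,000 share passes to Jessamy's issue; Maeve's £984,000 share passes to Maeve's issue; Odalys's £984,000 share passes to Odalys's issue.
Jessamy's share (£984,000) is divided into 2 shares of £492,000: Ione and Csilla each take £492,000.
Maeve's share (£984,000) is divided into 3 shares of £328,000: Una, Zubin, and Yusuf each take £328,000.
Odalys's share (£984,000) is divided into 4 shares of £246,000: Yevgeni, Mateus, Verity, and Ottilie each take £246,000.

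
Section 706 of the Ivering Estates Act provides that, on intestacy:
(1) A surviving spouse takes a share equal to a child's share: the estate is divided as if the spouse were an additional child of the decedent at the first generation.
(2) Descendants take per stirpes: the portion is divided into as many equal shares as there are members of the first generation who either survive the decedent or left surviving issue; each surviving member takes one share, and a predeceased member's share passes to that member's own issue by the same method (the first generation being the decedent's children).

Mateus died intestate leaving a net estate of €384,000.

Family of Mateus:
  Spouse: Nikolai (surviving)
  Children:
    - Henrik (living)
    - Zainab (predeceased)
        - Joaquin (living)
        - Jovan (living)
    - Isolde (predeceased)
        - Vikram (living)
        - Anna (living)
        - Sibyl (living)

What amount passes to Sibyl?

The spouse counts as an additional share at the children's level, so there are 4 primary shares of €96,000. Nikolai takes one such share (€96,000).
The children's combined portion (€288,000) is divided into 3 shares of €96,000: Henrik takes €96,000; Zainab's €96,000 share passes to Zainab's issue; Isolde's €96,000 share passes to Isolde's issue.
Zainab's share (€96,000) is divided into 2 shares of €48,000: Joaquin and Jovan each take €48,000.
Isolde's share (€96,000) is divided into 3 shares of €32,000: Vikram, Anna, and Sibyl each take €32,000.

Sibyl receives €32,000.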